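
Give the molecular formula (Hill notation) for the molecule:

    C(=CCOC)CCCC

C8H16O

Heavy atoms from the SMILES: 8 C, 1 O.
Implicit hydrogens by atom environment:
  4 × C: 2 H each → 8
  2 × C: 3 H each → 6
  2 × C: 1 H each → 2
  1 × O: no H
  Total hydrogens = 16.
Molecular formula: C8H16O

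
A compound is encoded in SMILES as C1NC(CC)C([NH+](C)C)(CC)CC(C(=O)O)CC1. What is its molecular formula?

Heavy atoms from the SMILES: 14 C, 2 N, 2 O.
Implicit hydrogens by atom environment:
  6 × C: 2 H each → 12
  4 × C: 3 H each → 12
  2 × C: 1 H each → 2
  2 × C: no H
  1 × N: 1 H
  1 × N (charge +1): 1 H
  1 × O: 1 H
  1 × O: no H
  Total hydrogens = 29.
Net charge +1.
Molecular formula: C14H29N2O2+

C14H29N2O2+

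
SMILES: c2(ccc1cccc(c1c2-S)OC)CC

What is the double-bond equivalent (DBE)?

7

Molecular formula from the SMILES: C13H14OS.
DoU = (2C + 2 + N − H − X)/2 = (2·13 + 2 + 0 − 14 − 0)/2 = 14/2 = 7.
(Structurally: 2 ring(s) + 5 π bond(s) = 7.)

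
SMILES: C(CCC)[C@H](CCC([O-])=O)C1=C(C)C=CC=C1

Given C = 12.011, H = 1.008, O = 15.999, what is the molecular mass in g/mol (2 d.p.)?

233.33

Molecular formula: C15H21O2-.
M = 15×12.011 + 21×1.008 + 2×15.999 = 233.33 g/mol.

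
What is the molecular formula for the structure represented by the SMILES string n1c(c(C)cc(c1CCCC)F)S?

C10H14FNS

Heavy atoms from the SMILES: 10 C, 1 F, 1 N, 1 S.
Implicit hydrogens by atom environment:
  4 × C (aromatic): no H
  3 × C: 2 H each → 6
  2 × C: 3 H each → 6
  1 × C (aromatic): 1 H
  1 × F: no H
  1 × N (aromatic): no H
  1 × S: 1 H
  Total hydrogens = 14.
Molecular formula: C10H14FNS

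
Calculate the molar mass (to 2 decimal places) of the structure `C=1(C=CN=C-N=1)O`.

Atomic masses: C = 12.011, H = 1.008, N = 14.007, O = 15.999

Molecular formula: C4H4N2O.
M = 4×12.011 + 4×1.008 + 2×14.007 + 1×15.999 = 96.09 g/mol.

96.09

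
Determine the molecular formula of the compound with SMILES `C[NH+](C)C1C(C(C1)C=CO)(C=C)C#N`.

C11H17N2O+

Heavy atoms from the SMILES: 11 C, 2 N, 1 O.
Implicit hydrogens by atom environment:
  5 × C: 1 H each → 5
  2 × C: 3 H each → 6
  2 × C: 2 H each → 4
  2 × C: no H
  1 × N (charge +1): 1 H
  1 × N: no H
  1 × O: 1 H
  Total hydrogens = 17.
Net charge +1.
Molecular formula: C11H17N2O+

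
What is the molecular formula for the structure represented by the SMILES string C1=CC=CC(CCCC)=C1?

Heavy atoms from the SMILES: 10 C.
Implicit hydrogens by atom environment:
  5 × C (aromatic): 1 H each → 5
  3 × C: 2 H each → 6
  1 × C: 3 H
  1 × C (aromatic): no H
  Total hydrogens = 14.
Molecular formula: C10H14

C10H14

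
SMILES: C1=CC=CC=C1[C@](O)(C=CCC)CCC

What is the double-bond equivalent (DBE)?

5

Molecular formula from the SMILES: C14H20O.
DoU = (2C + 2 + N − H − X)/2 = (2·14 + 2 + 0 − 20 − 0)/2 = 10/2 = 5.
(Structurally: 1 ring(s) + 4 π bond(s) = 5.)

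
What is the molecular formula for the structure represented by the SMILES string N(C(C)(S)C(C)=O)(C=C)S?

C6H11NOS2

Heavy atoms from the SMILES: 6 C, 1 N, 1 O, 2 S.
Implicit hydrogens by atom environment:
  2 × C: 3 H each → 6
  2 × C: no H
  2 × S: 1 H each → 2
  1 × C: 2 H
  1 × C: 1 H
  1 × N: no H
  1 × O: no H
  Total hydrogens = 11.
Molecular formula: C6H11NOS2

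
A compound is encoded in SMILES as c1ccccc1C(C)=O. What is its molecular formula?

Heavy atoms from the SMILES: 8 C, 1 O.
Implicit hydrogens by atom environment:
  5 × C (aromatic): 1 H each → 5
  1 × C: 3 H
  1 × C (aromatic): no H
  1 × C: no H
  1 × O: no H
  Total hydrogens = 8.
Molecular formula: C8H8O

C8H8O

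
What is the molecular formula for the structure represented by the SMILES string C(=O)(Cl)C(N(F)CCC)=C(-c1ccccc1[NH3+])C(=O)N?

Heavy atoms from the SMILES: 13 C, 1 Cl, 1 F, 3 N, 2 O.
Implicit hydrogens by atom environment:
  4 × C (aromatic): 1 H each → 4
  4 × C: no H
  2 × C: 2 H each → 4
  2 × C (aromatic): no H
  2 × O: no H
  1 × C: 3 H
  1 × Cl: no H
  1 × F: no H
  1 × N (charge +1): 3 H
  1 × N: 2 H
  1 × N: no H
  Total hydrogens = 16.
Net charge +1.
Molecular formula: C13H16ClFN3O2+

C13H16ClFN3O2+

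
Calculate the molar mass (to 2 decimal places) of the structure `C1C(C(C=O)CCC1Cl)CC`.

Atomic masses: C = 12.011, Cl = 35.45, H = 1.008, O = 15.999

174.67

Molecular formula: C9H15ClO.
M = 9×12.011 + 1×35.45 + 15×1.008 + 1×15.999 = 174.67 g/mol.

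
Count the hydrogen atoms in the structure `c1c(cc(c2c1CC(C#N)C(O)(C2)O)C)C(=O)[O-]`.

12

Hydrogens are implicit in SMILES; fill each atom to its normal valence:
  4 × C (aromatic): no H
  3 × C: no H
  2 × C: 2 H each → 4
  2 × C (aromatic): 1 H each → 2
  2 × O: 1 H each → 2
  1 × C: 3 H
  1 × C: 1 H
  1 × N: no H
  1 × O: no H
  1 × O (charge -1): no H
  Total hydrogens = 12.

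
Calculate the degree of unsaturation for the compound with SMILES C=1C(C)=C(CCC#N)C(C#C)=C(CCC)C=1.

Molecular formula from the SMILES: C15H17N.
DoU = (2C + 2 + N − H − X)/2 = (2·15 + 2 + 1 − 17 − 0)/2 = 16/2 = 8.
(Structurally: 1 ring(s) + 7 π bond(s) = 8.)

8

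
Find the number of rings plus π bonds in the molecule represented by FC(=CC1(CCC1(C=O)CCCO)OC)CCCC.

Molecular formula from the SMILES: C15H25FO3.
DoU = (2C + 2 + N − H − X)/2 = (2·15 + 2 + 0 − 25 − 1)/2 = 6/2 = 3.
(Structurally: 1 ring(s) + 2 π bond(s) = 3.)

3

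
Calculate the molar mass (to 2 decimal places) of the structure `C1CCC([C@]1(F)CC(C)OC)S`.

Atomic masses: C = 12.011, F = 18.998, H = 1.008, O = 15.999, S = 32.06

Molecular formula: C9H17FOS.
M = 9×12.011 + 1×18.998 + 17×1.008 + 1×15.999 + 1×32.06 = 192.29 g/mol.

192.29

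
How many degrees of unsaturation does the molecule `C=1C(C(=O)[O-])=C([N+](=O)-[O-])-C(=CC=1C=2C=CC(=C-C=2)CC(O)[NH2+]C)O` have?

10

Molecular formula from the SMILES: C16H16N2O6.
DoU = (2C + 2 + N − H − X)/2 = (2·16 + 2 + 2 − 16 − 0)/2 = 20/2 = 10.
(Structurally: 2 ring(s) + 8 π bond(s) = 10.)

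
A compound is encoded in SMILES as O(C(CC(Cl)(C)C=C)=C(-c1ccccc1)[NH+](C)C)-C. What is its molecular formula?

Heavy atoms from the SMILES: 16 C, 1 Cl, 1 N, 1 O.
Implicit hydrogens by atom environment:
  5 × C (aromatic): 1 H each → 5
  4 × C: 3 H each → 12
  3 × C: no H
  2 × C: 2 H each → 4
  1 × C: 1 H
  1 × C (aromatic): no H
  1 × Cl: no H
  1 × N (charge +1): 1 H
  1 × O: no H
  Total hydrogens = 23.
Net charge +1.
Molecular formula: C16H23ClNO+

C16H23ClNO+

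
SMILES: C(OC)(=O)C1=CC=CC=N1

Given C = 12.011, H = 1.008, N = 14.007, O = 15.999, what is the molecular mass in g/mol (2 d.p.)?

Molecular formula: C7H7NO2.
M = 7×12.011 + 7×1.008 + 1×14.007 + 2×15.999 = 137.14 g/mol.

137.14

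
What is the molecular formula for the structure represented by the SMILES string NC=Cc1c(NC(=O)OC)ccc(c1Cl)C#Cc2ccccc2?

Heavy atoms from the SMILES: 18 C, 1 Cl, 2 N, 2 O.
Implicit hydrogens by atom environment:
  7 × C (aromatic): 1 H each → 7
  5 × C (aromatic): no H
  3 × C: no H
  2 × C: 1 H each → 2
  2 × O: no H
  1 × C: 3 H
  1 × Cl: no H
  1 × N: 2 H
  1 × N: 1 H
  Total hydrogens = 15.
Molecular formula: C18H15ClN2O2

C18H15ClN2O2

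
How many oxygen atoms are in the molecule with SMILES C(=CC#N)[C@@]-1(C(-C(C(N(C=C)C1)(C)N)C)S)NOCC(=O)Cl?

The symbol for oxygen appears 2 times in the SMILES.

2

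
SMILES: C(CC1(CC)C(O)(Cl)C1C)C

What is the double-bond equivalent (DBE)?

1

Molecular formula from the SMILES: C9H17ClO.
DoU = (2C + 2 + N − H − X)/2 = (2·9 + 2 + 0 − 17 − 1)/2 = 2/2 = 1.
(Structurally: 1 ring(s) + 0 π bond(s) = 1.)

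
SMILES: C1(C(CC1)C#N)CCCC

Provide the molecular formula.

C9H15N

Heavy atoms from the SMILES: 9 C, 1 N.
Implicit hydrogens by atom environment:
  5 × C: 2 H each → 10
  2 × C: 1 H each → 2
  1 × C: 3 H
  1 × C: no H
  1 × N: no H
  Total hydrogens = 15.
Molecular formula: C9H15N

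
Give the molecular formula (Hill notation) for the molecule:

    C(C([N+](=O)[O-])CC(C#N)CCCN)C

C9H17N3O2

Heavy atoms from the SMILES: 9 C, 3 N, 2 O.
Implicit hydrogens by atom environment:
  5 × C: 2 H each → 10
  2 × C: 1 H each → 2
  1 × C: 3 H
  1 × C: no H
  1 × N: 2 H
  1 × N: no H
  1 × N (charge +1): no H
  1 × O: no H
  1 × O (charge -1): no H
  Total hydrogens = 17.
Molecular formula: C9H17N3O2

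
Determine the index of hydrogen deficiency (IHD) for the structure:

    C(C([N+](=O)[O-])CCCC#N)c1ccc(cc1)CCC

Molecular formula from the SMILES: C15H20N2O2.
DoU = (2C + 2 + N − H − X)/2 = (2·15 + 2 + 2 − 20 − 0)/2 = 14/2 = 7.
(Structurally: 1 ring(s) + 6 π bond(s) = 7.)

7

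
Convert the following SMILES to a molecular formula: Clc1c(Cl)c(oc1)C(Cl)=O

C5HCl3O2

Heavy atoms from the SMILES: 5 C, 3 Cl, 2 O.
Implicit hydrogens by atom environment:
  3 × C (aromatic): no H
  3 × Cl: no H
  1 × C (aromatic): 1 H
  1 × C: no H
  1 × O (aromatic): no H
  1 × O: no H
  Total hydrogens = 1.
Molecular formula: C5HCl3O2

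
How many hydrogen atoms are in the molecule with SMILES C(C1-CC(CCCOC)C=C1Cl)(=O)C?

17

Hydrogens are implicit in SMILES; fill each atom to its normal valence:
  4 × C: 2 H each → 8
  3 × C: 1 H each → 3
  2 × C: 3 H each → 6
  2 × C: no H
  2 × O: no H
  1 × Cl: no H
  Total hydrogens = 17.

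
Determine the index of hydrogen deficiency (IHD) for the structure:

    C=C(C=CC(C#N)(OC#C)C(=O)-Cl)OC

7

Molecular formula from the SMILES: C10H8ClNO3.
DoU = (2C + 2 + N − H − X)/2 = (2·10 + 2 + 1 − 8 − 1)/2 = 14/2 = 7.
(Structurally: 0 ring(s) + 7 π bond(s) = 7.)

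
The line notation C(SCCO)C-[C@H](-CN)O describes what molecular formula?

C6H15NO2S

Heavy atoms from the SMILES: 6 C, 1 N, 2 O, 1 S.
Implicit hydrogens by atom environment:
  5 × C: 2 H each → 10
  2 × O: 1 H each → 2
  1 × C: 1 H
  1 × N: 2 H
  1 × S: no H
  Total hydrogens = 15.
Molecular formula: C6H15NO2S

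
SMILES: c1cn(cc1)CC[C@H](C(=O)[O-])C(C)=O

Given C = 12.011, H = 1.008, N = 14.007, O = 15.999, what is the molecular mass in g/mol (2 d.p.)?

194.21

Molecular formula: C10H12NO3-.
M = 10×12.011 + 12×1.008 + 1×14.007 + 3×15.999 = 194.21 g/mol.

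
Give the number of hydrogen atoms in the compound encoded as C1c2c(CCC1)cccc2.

Hydrogens are implicit in SMILES; fill each atom to its normal valence:
  4 × C: 2 H each → 8
  4 × C (aromatic): 1 H each → 4
  2 × C (aromatic): no H
  Total hydrogens = 12.

12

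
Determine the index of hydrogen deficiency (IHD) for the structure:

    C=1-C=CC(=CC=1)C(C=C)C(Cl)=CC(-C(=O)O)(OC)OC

7

Molecular formula from the SMILES: C15H17ClO4.
DoU = (2C + 2 + N − H − X)/2 = (2·15 + 2 + 0 − 17 − 1)/2 = 14/2 = 7.
(Structurally: 1 ring(s) + 6 π bond(s) = 7.)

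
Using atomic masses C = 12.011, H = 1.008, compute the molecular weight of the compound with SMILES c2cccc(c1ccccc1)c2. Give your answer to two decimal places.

154.21

Molecular formula: C12H10.
M = 12×12.011 + 10×1.008 = 154.21 g/mol.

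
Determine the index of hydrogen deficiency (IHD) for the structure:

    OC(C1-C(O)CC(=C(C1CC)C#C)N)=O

Molecular formula from the SMILES: C11H15NO3.
DoU = (2C + 2 + N − H − X)/2 = (2·11 + 2 + 1 − 15 − 0)/2 = 10/2 = 5.
(Structurally: 1 ring(s) + 4 π bond(s) = 5.)

5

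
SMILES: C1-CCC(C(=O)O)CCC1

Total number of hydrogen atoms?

Hydrogens are implicit in SMILES; fill each atom to its normal valence:
  6 × C: 2 H each → 12
  1 × C: 1 H
  1 × C: no H
  1 × O: 1 H
  1 × O: no H
  Total hydrogens = 14.

14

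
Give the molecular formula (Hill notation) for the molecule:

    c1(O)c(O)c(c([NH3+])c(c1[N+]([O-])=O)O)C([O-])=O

Heavy atoms from the SMILES: 7 C, 2 N, 7 O.
Implicit hydrogens by atom environment:
  6 × C (aromatic): no H
  3 × O: 1 H each → 3
  2 × O: no H
  2 × O (charge -1): no H
  1 × C: no H
  1 × N (charge +1): 3 H
  1 × N (charge +1): no H
  Total hydrogens = 6.
Molecular formula: C7H6N2O7

C7H6N2O7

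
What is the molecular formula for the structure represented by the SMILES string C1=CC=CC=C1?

Heavy atoms from the SMILES: 6 C.
Implicit hydrogens by atom environment:
  6 × C (aromatic): 1 H each → 6
  Total hydrogens = 6.
Molecular formula: C6H6

C6H6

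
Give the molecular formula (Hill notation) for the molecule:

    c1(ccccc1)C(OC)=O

Heavy atoms from the SMILES: 8 C, 2 O.
Implicit hydrogens by atom environment:
  5 × C (aromatic): 1 H each → 5
  2 × O: no H
  1 × C: 3 H
  1 × C (aromatic): no H
  1 × C: no H
  Total hydrogens = 8.
Molecular formula: C8H8O2

C8H8O2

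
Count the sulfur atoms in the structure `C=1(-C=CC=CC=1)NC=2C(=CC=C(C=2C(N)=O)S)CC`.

The symbol for sulfur appears 1 time in the SMILES.

1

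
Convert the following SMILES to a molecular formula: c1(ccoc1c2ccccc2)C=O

Heavy atoms from the SMILES: 11 C, 2 O.
Implicit hydrogens by atom environment:
  7 × C (aromatic): 1 H each → 7
  3 × C (aromatic): no H
  1 × C: 1 H
  1 × O (aromatic): no H
  1 × O: no H
  Total hydrogens = 8.
Molecular formula: C11H8O2

C11H8O2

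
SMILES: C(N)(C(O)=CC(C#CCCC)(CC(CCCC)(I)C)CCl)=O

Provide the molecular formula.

Heavy atoms from the SMILES: 17 C, 1 Cl, 1 I, 1 N, 2 O.
Implicit hydrogens by atom environment:
  7 × C: 2 H each → 14
  6 × C: no H
  3 × C: 3 H each → 9
  1 × C: 1 H
  1 × Cl: no H
  1 × I: no H
  1 × N: 2 H
  1 × O: 1 H
  1 × O: no H
  Total hydrogens = 27.
Molecular formula: C17H27ClINO2

C17H27ClINO2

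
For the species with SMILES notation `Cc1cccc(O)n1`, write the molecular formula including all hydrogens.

C6H7NO

Heavy atoms from the SMILES: 6 C, 1 N, 1 O.
Implicit hydrogens by atom environment:
  3 × C (aromatic): 1 H each → 3
  2 × C (aromatic): no H
  1 × C: 3 H
  1 × N (aromatic): no H
  1 × O: 1 H
  Total hydrogens = 7.
Molecular formula: C6H7NO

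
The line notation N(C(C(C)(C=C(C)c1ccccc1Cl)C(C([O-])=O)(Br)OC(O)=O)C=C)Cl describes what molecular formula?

C17H17BrCl2NO5-

Heavy atoms from the SMILES: 1 Br, 17 C, 2 Cl, 1 N, 5 O.
Implicit hydrogens by atom environment:
  5 × C: no H
  4 × C (aromatic): 1 H each → 4
  3 × C: 1 H each → 3
  3 × O: no H
  2 × C: 3 H each → 6
  2 × C (aromatic): no H
  2 × Cl: no H
  1 × Br: no H
  1 × C: 2 H
  1 × N: 1 H
  1 × O: 1 H
  1 × O (charge -1): no H
  Total hydrogens = 17.
Net charge -1.
Molecular formula: C17H17BrCl2NO5-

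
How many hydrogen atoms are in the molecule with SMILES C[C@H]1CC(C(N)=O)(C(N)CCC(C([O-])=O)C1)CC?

Hydrogens are implicit in SMILES; fill each atom to its normal valence:
  5 × C: 2 H each → 10
  3 × C: 1 H each → 3
  3 × C: no H
  2 × C: 3 H each → 6
  2 × N: 2 H each → 4
  2 × O: no H
  1 × O (charge -1): no H
  Total hydrogens = 23.

23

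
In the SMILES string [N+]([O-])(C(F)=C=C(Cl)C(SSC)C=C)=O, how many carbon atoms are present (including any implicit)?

The symbol for carbon appears 7 times in the SMILES. (Cl is a single chlorine, not C + l.)

7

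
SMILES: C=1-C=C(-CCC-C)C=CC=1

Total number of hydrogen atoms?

14

Hydrogens are implicit in SMILES; fill each atom to its normal valence:
  5 × C (aromatic): 1 H each → 5
  3 × C: 2 H each → 6
  1 × C: 3 H
  1 × C (aromatic): no H
  Total hydrogens = 14.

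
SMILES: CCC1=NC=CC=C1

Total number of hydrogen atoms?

9

Hydrogens are implicit in SMILES; fill each atom to its normal valence:
  4 × C (aromatic): 1 H each → 4
  1 × C: 3 H
  1 × C: 2 H
  1 × C (aromatic): no H
  1 × N (aromatic): no H
  Total hydrogens = 9.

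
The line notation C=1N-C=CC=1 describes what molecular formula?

Heavy atoms from the SMILES: 4 C, 1 N.
Implicit hydrogens by atom environment:
  4 × C (aromatic): 1 H each → 4
  1 × N (aromatic): 1 H
  Total hydrogens = 5.
Molecular formula: C4H5N

C4H5N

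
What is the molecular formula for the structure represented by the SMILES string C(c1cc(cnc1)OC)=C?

Heavy atoms from the SMILES: 8 C, 1 N, 1 O.
Implicit hydrogens by atom environment:
  3 × C (aromatic): 1 H each → 3
  2 × C (aromatic): no H
  1 × C: 3 H
  1 × C: 2 H
  1 × C: 1 H
  1 × N (aromatic): no H
  1 × O: no H
  Total hydrogens = 9.
Molecular formula: C8H9NO

C8H9NO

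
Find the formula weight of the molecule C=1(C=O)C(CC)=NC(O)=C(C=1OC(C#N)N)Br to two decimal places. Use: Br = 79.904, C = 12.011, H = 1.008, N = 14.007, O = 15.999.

Molecular formula: C10H10BrN3O3.
M = 1×79.904 + 10×12.011 + 10×1.008 + 3×14.007 + 3×15.999 = 300.11 g/mol.

300.11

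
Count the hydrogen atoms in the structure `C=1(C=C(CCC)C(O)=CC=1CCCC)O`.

Hydrogens are implicit in SMILES; fill each atom to its normal valence:
  5 × C: 2 H each → 10
  4 × C (aromatic): no H
  2 × C: 3 H each → 6
  2 × C (aromatic): 1 H each → 2
  2 × O: 1 H each → 2
  Total hydrogens = 20.

20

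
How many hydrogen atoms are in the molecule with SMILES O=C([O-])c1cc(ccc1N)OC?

Hydrogens are implicit in SMILES; fill each atom to its normal valence:
  3 × C (aromatic): 1 H each → 3
  3 × C (aromatic): no H
  2 × O: no H
  1 × C: 3 H
  1 × C: no H
  1 × N: 2 H
  1 × O (charge -1): no H
  Total hydrogens = 8.

8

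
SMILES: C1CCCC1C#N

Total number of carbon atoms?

6

The symbol for carbon appears 6 times in the SMILES.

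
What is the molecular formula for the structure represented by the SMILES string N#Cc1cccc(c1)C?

C8H7N

Heavy atoms from the SMILES: 8 C, 1 N.
Implicit hydrogens by atom environment:
  4 × C (aromatic): 1 H each → 4
  2 × C (aromatic): no H
  1 × C: 3 H
  1 × C: no H
  1 × N: no H
  Total hydrogens = 7.
Molecular formula: C8H7N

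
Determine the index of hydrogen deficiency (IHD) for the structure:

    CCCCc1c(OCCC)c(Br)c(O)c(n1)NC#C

6

Molecular formula from the SMILES: C14H19BrN2O2.
DoU = (2C + 2 + N − H − X)/2 = (2·14 + 2 + 2 − 19 − 1)/2 = 12/2 = 6.
(Structurally: 1 ring(s) + 5 π bond(s) = 6.)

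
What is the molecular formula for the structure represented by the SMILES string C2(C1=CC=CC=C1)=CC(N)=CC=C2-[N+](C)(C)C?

Heavy atoms from the SMILES: 15 C, 2 N.
Implicit hydrogens by atom environment:
  8 × C (aromatic): 1 H each → 8
  4 × C (aromatic): no H
  3 × C: 3 H each → 9
  1 × N: 2 H
  1 × N (charge +1): no H
  Total hydrogens = 19.
Net charge +1.
Molecular formula: C15H19N2+

C15H19N2+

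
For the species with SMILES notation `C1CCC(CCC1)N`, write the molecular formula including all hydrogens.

Heavy atoms from the SMILES: 7 C, 1 N.
Implicit hydrogens by atom environment:
  6 × C: 2 H each → 12
  1 × C: 1 H
  1 × N: 2 H
  Total hydrogens = 15.
Molecular formula: C7H15N

C7H15N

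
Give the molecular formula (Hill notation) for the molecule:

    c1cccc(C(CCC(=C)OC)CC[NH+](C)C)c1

C16H26NO+

Heavy atoms from the SMILES: 16 C, 1 N, 1 O.
Implicit hydrogens by atom environment:
  5 × C: 2 H each → 10
  5 × C (aromatic): 1 H each → 5
  3 × C: 3 H each → 9
  1 × C: 1 H
  1 × C: no H
  1 × C (aromatic): no H
  1 × N (charge +1): 1 H
  1 × O: no H
  Total hydrogens = 26.
Net charge +1.
Molecular formula: C16H26NO+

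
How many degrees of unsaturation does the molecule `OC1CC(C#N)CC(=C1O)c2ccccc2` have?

Molecular formula from the SMILES: C13H13NO2.
DoU = (2C + 2 + N − H − X)/2 = (2·13 + 2 + 1 − 13 − 0)/2 = 16/2 = 8.
(Structurally: 2 ring(s) + 6 π bond(s) = 8.)

8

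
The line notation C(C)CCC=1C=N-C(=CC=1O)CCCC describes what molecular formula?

Heavy atoms from the SMILES: 13 C, 1 N, 1 O.
Implicit hydrogens by atom environment:
  6 × C: 2 H each → 12
  3 × C (aromatic): no H
  2 × C: 3 H each → 6
  2 × C (aromatic): 1 H each → 2
  1 × N (aromatic): no H
  1 × O: 1 H
  Total hydrogens = 21.
Molecular formula: C13H21NO

C13H21NO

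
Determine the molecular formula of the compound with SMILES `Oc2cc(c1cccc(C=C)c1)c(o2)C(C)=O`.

C14H12O3

Heavy atoms from the SMILES: 14 C, 3 O.
Implicit hydrogens by atom environment:
  5 × C (aromatic): 1 H each → 5
  5 × C (aromatic): no H
  1 × C: 3 H
  1 × C: 2 H
  1 × C: 1 H
  1 × C: no H
  1 × O: 1 H
  1 × O (aromatic): no H
  1 × O: no H
  Total hydrogens = 12.
Molecular formula: C14H12O3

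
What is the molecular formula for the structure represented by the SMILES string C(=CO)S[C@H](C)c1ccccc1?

C10H12OS

Heavy atoms from the SMILES: 10 C, 1 O, 1 S.
Implicit hydrogens by atom environment:
  5 × C (aromatic): 1 H each → 5
  3 × C: 1 H each → 3
  1 × C: 3 H
  1 × C (aromatic): no H
  1 × O: 1 H
  1 × S: no H
  Total hydrogens = 12.
Molecular formula: C10H12OS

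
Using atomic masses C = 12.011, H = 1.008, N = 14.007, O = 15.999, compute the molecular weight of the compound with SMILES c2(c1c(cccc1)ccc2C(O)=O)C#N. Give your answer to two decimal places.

197.19

Molecular formula: C12H7NO2.
M = 12×12.011 + 7×1.008 + 1×14.007 + 2×15.999 = 197.19 g/mol.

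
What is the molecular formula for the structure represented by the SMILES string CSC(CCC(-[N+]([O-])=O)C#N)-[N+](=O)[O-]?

Heavy atoms from the SMILES: 6 C, 3 N, 4 O, 1 S.
Implicit hydrogens by atom environment:
  2 × C: 2 H each → 4
  2 × C: 1 H each → 2
  2 × N (charge +1): no H
  2 × O: no H
  2 × O (charge -1): no H
  1 × C: 3 H
  1 × C: no H
  1 × N: no H
  1 × S: no H
  Total hydrogens = 9.
Molecular formula: C6H9N3O4S

C6H9N3O4S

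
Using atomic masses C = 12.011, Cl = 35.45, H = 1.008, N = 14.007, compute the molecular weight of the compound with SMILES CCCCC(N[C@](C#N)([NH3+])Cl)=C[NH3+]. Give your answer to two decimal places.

204.70

Molecular formula: [C8H17ClN4]2+.
M = 8×12.011 + 1×35.45 + 17×1.008 + 4×14.007 = 204.70 g/mol.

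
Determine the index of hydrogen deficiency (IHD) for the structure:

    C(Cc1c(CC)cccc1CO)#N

6

Molecular formula from the SMILES: C11H13NO.
DoU = (2C + 2 + N − H − X)/2 = (2·11 + 2 + 1 − 13 − 0)/2 = 12/2 = 6.
(Structurally: 1 ring(s) + 5 π bond(s) = 6.)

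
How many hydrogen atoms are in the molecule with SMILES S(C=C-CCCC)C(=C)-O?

Hydrogens are implicit in SMILES; fill each atom to its normal valence:
  4 × C: 2 H each → 8
  2 × C: 1 H each → 2
  1 × C: 3 H
  1 × C: no H
  1 × O: 1 H
  1 × S: no H
  Total hydrogens = 14.

14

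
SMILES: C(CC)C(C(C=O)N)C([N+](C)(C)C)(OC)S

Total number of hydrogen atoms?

25

Hydrogens are implicit in SMILES; fill each atom to its normal valence:
  5 × C: 3 H each → 15
  3 × C: 1 H each → 3
  2 × C: 2 H each → 4
  2 × O: no H
  1 × C: no H
  1 × N: 2 H
  1 × N (charge +1): no H
  1 × S: 1 H
  Total hydrogens = 25.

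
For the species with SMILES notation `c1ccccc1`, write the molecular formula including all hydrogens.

C6H6

Heavy atoms from the SMILES: 6 C.
Implicit hydrogens by atom environment:
  6 × C (aromatic): 1 H each → 6
  Total hydrogens = 6.
Molecular formula: C6H6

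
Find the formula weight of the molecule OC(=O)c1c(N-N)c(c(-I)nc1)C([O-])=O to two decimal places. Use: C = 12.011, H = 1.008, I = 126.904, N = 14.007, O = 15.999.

Molecular formula: C7H5IN3O4-.
M = 7×12.011 + 5×1.008 + 1×126.904 + 3×14.007 + 4×15.999 = 322.04 g/mol.

322.04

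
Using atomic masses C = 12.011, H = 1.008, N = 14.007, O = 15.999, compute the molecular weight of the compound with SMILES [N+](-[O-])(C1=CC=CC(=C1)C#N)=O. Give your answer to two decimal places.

148.12

Molecular formula: C7H4N2O2.
M = 7×12.011 + 4×1.008 + 2×14.007 + 2×15.999 = 148.12 g/mol.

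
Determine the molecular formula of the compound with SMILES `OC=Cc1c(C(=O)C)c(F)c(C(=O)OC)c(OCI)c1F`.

C13H11F2IO5

Heavy atoms from the SMILES: 13 C, 2 F, 1 I, 5 O.
Implicit hydrogens by atom environment:
  6 × C (aromatic): no H
  4 × O: no H
  2 × C: 3 H each → 6
  2 × C: 1 H each → 2
  2 × C: no H
  2 × F: no H
  1 × C: 2 H
  1 × I: no H
  1 × O: 1 H
  Total hydrogens = 11.
Molecular formula: C13H11F2IO5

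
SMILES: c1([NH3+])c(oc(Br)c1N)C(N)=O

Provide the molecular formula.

C5H7BrN3O2+

Heavy atoms from the SMILES: 1 Br, 5 C, 3 N, 2 O.
Implicit hydrogens by atom environment:
  4 × C (aromatic): no H
  2 × N: 2 H each → 4
  1 × Br: no H
  1 × C: no H
  1 × N (charge +1): 3 H
  1 × O (aromatic): no H
  1 × O: no H
  Total hydrogens = 7.
Net charge +1.
Molecular formula: C5H7BrN3O2+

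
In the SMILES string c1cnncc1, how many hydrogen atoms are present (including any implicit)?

Hydrogens are implicit in SMILES; fill each atom to its normal valence:
  4 × C (aromatic): 1 H each → 4
  2 × N (aromatic): no H
  Total hydrogens = 4.

4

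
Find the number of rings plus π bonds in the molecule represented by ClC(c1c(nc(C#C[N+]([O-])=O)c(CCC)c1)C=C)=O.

Molecular formula from the SMILES: C13H11ClN2O3.
DoU = (2C + 2 + N − H − X)/2 = (2·13 + 2 + 2 − 11 − 1)/2 = 18/2 = 9.
(Structurally: 1 ring(s) + 8 π bond(s) = 9.)

9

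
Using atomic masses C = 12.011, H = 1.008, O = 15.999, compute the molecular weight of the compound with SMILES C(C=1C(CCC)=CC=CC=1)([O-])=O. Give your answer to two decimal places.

Molecular formula: C10H11O2-.
M = 10×12.011 + 11×1.008 + 2×15.999 = 163.20 g/mol.

163.20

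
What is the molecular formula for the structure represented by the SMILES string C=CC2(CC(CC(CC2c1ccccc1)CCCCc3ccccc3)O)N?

Heavy atoms from the SMILES: 25 C, 1 N, 1 O.
Implicit hydrogens by atom environment:
  10 × C (aromatic): 1 H each → 10
  8 × C: 2 H each → 16
  4 × C: 1 H each → 4
  2 × C (aromatic): no H
  1 × C: no H
  1 × N: 2 H
  1 × O: 1 H
  Total hydrogens = 33.
Molecular formula: C25H33NO

C25H33NO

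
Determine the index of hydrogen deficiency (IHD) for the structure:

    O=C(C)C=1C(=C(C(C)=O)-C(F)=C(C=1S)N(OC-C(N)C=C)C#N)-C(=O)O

10

Molecular formula from the SMILES: C16H16FN3O5S.
DoU = (2C + 2 + N − H − X)/2 = (2·16 + 2 + 3 − 16 − 1)/2 = 20/2 = 10.
(Structurally: 1 ring(s) + 9 π bond(s) = 10.)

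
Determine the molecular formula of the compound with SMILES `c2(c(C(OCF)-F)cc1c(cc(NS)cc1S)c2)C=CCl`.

C14H12ClF2NOS2

Heavy atoms from the SMILES: 14 C, 1 Cl, 2 F, 1 N, 1 O, 2 S.
Implicit hydrogens by atom environment:
  6 × C (aromatic): no H
  4 × C (aromatic): 1 H each → 4
  3 × C: 1 H each → 3
  2 × F: no H
  2 × S: 1 H each → 2
  1 × C: 2 H
  1 × Cl: no H
  1 × N: 1 H
  1 × O: no H
  Total hydrogens = 12.
Molecular formula: C14H12ClF2NOS2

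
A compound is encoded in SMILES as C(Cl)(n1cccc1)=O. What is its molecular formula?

Heavy atoms from the SMILES: 5 C, 1 Cl, 1 N, 1 O.
Implicit hydrogens by atom environment:
  4 × C (aromatic): 1 H each → 4
  1 × C: no H
  1 × Cl: no H
  1 × N (aromatic): no H
  1 × O: no H
  Total hydrogens = 4.
Molecular formula: C5H4ClNO

C5H4ClNO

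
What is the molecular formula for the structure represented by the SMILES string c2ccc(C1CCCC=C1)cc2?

C12H14

Heavy atoms from the SMILES: 12 C.
Implicit hydrogens by atom environment:
  5 × C (aromatic): 1 H each → 5
  3 × C: 2 H each → 6
  3 × C: 1 H each → 3
  1 × C (aromatic): no H
  Total hydrogens = 14.
Molecular formula: C12H14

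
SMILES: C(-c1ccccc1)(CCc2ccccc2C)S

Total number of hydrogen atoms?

18

Hydrogens are implicit in SMILES; fill each atom to its normal valence:
  9 × C (aromatic): 1 H each → 9
  3 × C (aromatic): no H
  2 × C: 2 H each → 4
  1 × C: 3 H
  1 × C: 1 H
  1 × S: 1 H
  Total hydrogens = 18.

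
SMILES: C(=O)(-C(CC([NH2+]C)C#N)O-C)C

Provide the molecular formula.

Heavy atoms from the SMILES: 8 C, 2 N, 2 O.
Implicit hydrogens by atom environment:
  3 × C: 3 H each → 9
  2 × C: 1 H each → 2
  2 × C: no H
  2 × O: no H
  1 × C: 2 H
  1 × N (charge +1): 2 H
  1 × N: no H
  Total hydrogens = 15.
Net charge +1.
Molecular formula: C8H15N2O2+

C8H15N2O2+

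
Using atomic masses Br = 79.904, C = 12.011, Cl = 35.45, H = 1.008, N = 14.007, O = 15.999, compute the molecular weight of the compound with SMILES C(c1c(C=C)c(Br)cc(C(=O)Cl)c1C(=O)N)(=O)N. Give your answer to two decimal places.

Molecular formula: C11H8BrClN2O3.
M = 1×79.904 + 11×12.011 + 1×35.45 + 8×1.008 + 2×14.007 + 3×15.999 = 331.55 g/mol.

331.55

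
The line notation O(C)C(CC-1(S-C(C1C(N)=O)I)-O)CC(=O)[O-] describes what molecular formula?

C9H13INO5S-

Heavy atoms from the SMILES: 9 C, 1 I, 1 N, 5 O, 1 S.
Implicit hydrogens by atom environment:
  3 × C: 1 H each → 3
  3 × C: no H
  3 × O: no H
  2 × C: 2 H each → 4
  1 × C: 3 H
  1 × I: no H
  1 × N: 2 H
  1 × O: 1 H
  1 × O (charge -1): no H
  1 × S: no H
  Total hydrogens = 13.
Net charge -1.
Molecular formula: C9H13INO5S-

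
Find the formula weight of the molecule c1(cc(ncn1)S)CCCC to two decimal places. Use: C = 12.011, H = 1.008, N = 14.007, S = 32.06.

Molecular formula: C8H12N2S.
M = 8×12.011 + 12×1.008 + 2×14.007 + 1×32.06 = 168.26 g/mol.

168.26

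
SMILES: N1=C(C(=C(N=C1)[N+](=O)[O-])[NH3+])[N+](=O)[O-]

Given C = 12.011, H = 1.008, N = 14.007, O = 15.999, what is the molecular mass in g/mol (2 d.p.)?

186.11

Molecular formula: C4H4N5O4+.
M = 4×12.011 + 4×1.008 + 5×14.007 + 4×15.999 = 186.11 g/mol.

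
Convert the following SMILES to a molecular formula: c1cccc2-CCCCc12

Heavy atoms from the SMILES: 10 C.
Implicit hydrogens by atom environment:
  4 × C: 2 H each → 8
  4 × C (aromatic): 1 H each → 4
  2 × C (aromatic): no H
  Total hydrogens = 12.
Molecular formula: C10H12

C10H12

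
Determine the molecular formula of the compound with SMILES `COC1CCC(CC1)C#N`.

C8H13NO

Heavy atoms from the SMILES: 8 C, 1 N, 1 O.
Implicit hydrogens by atom environment:
  4 × C: 2 H each → 8
  2 × C: 1 H each → 2
  1 × C: 3 H
  1 × C: no H
  1 × N: no H
  1 × O: no H
  Total hydrogens = 13.
Molecular formula: C8H13NO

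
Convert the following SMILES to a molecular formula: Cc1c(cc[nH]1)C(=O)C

C7H9NO

Heavy atoms from the SMILES: 7 C, 1 N, 1 O.
Implicit hydrogens by atom environment:
  2 × C: 3 H each → 6
  2 × C (aromatic): 1 H each → 2
  2 × C (aromatic): no H
  1 × C: no H
  1 × N (aromatic): 1 H
  1 × O: no H
  Total hydrogens = 9.
Molecular formula: C7H9NO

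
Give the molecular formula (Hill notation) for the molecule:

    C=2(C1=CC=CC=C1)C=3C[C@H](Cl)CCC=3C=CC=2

C16H15Cl

Heavy atoms from the SMILES: 16 C, 1 Cl.
Implicit hydrogens by atom environment:
  8 × C (aromatic): 1 H each → 8
  4 × C (aromatic): no H
  3 × C: 2 H each → 6
  1 × C: 1 H
  1 × Cl: no H
  Total hydrogens = 15.
Molecular formula: C16H15Cl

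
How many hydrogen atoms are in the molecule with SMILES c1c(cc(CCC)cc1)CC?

Hydrogens are implicit in SMILES; fill each atom to its normal valence:
  4 × C (aromatic): 1 H each → 4
  3 × C: 2 H each → 6
  2 × C: 3 H each → 6
  2 × C (aromatic): no H
  Total hydrogens = 16.

16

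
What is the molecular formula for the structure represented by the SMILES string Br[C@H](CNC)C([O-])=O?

Heavy atoms from the SMILES: 1 Br, 4 C, 1 N, 2 O.
Implicit hydrogens by atom environment:
  1 × Br: no H
  1 × C: 3 H
  1 × C: 2 H
  1 × C: 1 H
  1 × C: no H
  1 × N: 1 H
  1 × O: no H
  1 × O (charge -1): no H
  Total hydrogens = 7.
Net charge -1.
Molecular formula: C4H7BrNO2-

C4H7BrNO2-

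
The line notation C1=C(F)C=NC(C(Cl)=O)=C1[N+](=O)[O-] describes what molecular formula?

C6H2ClFN2O3

Heavy atoms from the SMILES: 6 C, 1 Cl, 1 F, 2 N, 3 O.
Implicit hydrogens by atom environment:
  3 × C (aromatic): no H
  2 × C (aromatic): 1 H each → 2
  2 × O: no H
  1 × C: no H
  1 × Cl: no H
  1 × F: no H
  1 × N (aromatic): no H
  1 × N (charge +1): no H
  1 × O (charge -1): no H
  Total hydrogens = 2.
Molecular formula: C6H2ClFN2O3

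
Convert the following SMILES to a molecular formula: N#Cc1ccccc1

C7H5N

Heavy atoms from the SMILES: 7 C, 1 N.
Implicit hydrogens by atom environment:
  5 × C (aromatic): 1 H each → 5
  1 × C (aromatic): no H
  1 × C: no H
  1 × N: no H
  Total hydrogens = 5.
Molecular formula: C7H5N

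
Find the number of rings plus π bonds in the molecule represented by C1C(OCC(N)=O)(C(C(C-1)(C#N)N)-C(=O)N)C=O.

6

Molecular formula from the SMILES: C10H14N4O4.
DoU = (2C + 2 + N − H − X)/2 = (2·10 + 2 + 4 − 14 − 0)/2 = 12/2 = 6.
(Structurally: 1 ring(s) + 5 π bond(s) = 6.)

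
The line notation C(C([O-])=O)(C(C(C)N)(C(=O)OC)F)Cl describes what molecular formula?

C7H10ClFNO4-

Heavy atoms from the SMILES: 7 C, 1 Cl, 1 F, 1 N, 4 O.
Implicit hydrogens by atom environment:
  3 × C: no H
  3 × O: no H
  2 × C: 3 H each → 6
  2 × C: 1 H each → 2
  1 × Cl: no H
  1 × F: no H
  1 × N: 2 H
  1 × O (charge -1): no H
  Total hydrogens = 10.
Net charge -1.
Molecular formula: C7H10ClFNO4-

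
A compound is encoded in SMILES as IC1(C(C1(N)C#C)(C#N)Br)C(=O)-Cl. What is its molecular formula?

Heavy atoms from the SMILES: 1 Br, 7 C, 1 Cl, 1 I, 2 N, 1 O.
Implicit hydrogens by atom environment:
  6 × C: no H
  1 × Br: no H
  1 × C: 1 H
  1 × Cl: no H
  1 × I: no H
  1 × N: 2 H
  1 × N: no H
  1 × O: no H
  Total hydrogens = 3.
Molecular formula: C7H3BrClIN2O

C7H3BrClIN2O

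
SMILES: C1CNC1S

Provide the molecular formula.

C3H7NS

Heavy atoms from the SMILES: 3 C, 1 N, 1 S.
Implicit hydrogens by atom environment:
  2 × C: 2 H each → 4
  1 × C: 1 H
  1 × N: 1 H
  1 × S: 1 H
  Total hydrogens = 7.
Molecular formula: C3H7NS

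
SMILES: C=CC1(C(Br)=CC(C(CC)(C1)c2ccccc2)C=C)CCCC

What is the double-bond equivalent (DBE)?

Molecular formula from the SMILES: C22H29Br.
DoU = (2C + 2 + N − H − X)/2 = (2·22 + 2 + 0 − 29 − 1)/2 = 16/2 = 8.
(Structurally: 2 ring(s) + 6 π bond(s) = 8.)

8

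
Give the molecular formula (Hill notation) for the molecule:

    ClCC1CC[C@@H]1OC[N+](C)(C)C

C9H19ClNO+

Heavy atoms from the SMILES: 9 C, 1 Cl, 1 N, 1 O.
Implicit hydrogens by atom environment:
  4 × C: 2 H each → 8
  3 × C: 3 H each → 9
  2 × C: 1 H each → 2
  1 × Cl: no H
  1 × N (charge +1): no H
  1 × O: no H
  Total hydrogens = 19.
Net charge +1.
Molecular formula: C9H19ClNO+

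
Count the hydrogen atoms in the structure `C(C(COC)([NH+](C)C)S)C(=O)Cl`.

15

Hydrogens are implicit in SMILES; fill each atom to its normal valence:
  3 × C: 3 H each → 9
  2 × C: 2 H each → 4
  2 × C: no H
  2 × O: no H
  1 × Cl: no H
  1 × N (charge +1): 1 H
  1 × S: 1 H
  Total hydrogens = 15.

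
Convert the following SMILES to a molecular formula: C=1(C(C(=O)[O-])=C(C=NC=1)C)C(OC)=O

C9H8NO4-

Heavy atoms from the SMILES: 9 C, 1 N, 4 O.
Implicit hydrogens by atom environment:
  3 × C (aromatic): no H
  3 × O: no H
  2 × C: 3 H each → 6
  2 × C (aromatic): 1 H each → 2
  2 × C: no H
  1 × N (aromatic): no H
  1 × O (charge -1): no H
  Total hydrogens = 8.
Net charge -1.
Molecular formula: C9H8NO4-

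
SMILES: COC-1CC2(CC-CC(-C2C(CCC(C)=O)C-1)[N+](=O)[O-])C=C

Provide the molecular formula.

C17H27NO4

Heavy atoms from the SMILES: 17 C, 1 N, 4 O.
Implicit hydrogens by atom environment:
  8 × C: 2 H each → 16
  5 × C: 1 H each → 5
  3 × O: no H
  2 × C: 3 H each → 6
  2 × C: no H
  1 × N (charge +1): no H
  1 × O (charge -1): no H
  Total hydrogens = 27.
Molecular formula: C17H27NO4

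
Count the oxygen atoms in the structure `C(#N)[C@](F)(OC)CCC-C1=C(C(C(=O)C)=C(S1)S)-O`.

The symbol for oxygen appears 3 times in the SMILES.

3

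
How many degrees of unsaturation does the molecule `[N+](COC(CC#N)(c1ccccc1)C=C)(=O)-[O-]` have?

Molecular formula from the SMILES: C12H12N2O3.
DoU = (2C + 2 + N − H − X)/2 = (2·12 + 2 + 2 − 12 − 0)/2 = 16/2 = 8.
(Structurally: 1 ring(s) + 7 π bond(s) = 8.)

8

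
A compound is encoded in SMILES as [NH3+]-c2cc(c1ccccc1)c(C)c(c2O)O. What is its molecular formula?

C13H14NO2+

Heavy atoms from the SMILES: 13 C, 1 N, 2 O.
Implicit hydrogens by atom environment:
  6 × C (aromatic): 1 H each → 6
  6 × C (aromatic): no H
  2 × O: 1 H each → 2
  1 × C: 3 H
  1 × N (charge +1): 3 H
  Total hydrogens = 14.
Net charge +1.
Molecular formula: C13H14NO2+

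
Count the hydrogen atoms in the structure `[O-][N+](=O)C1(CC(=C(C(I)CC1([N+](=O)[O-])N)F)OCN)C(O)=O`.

Hydrogens are implicit in SMILES; fill each atom to its normal valence:
  5 × C: no H
  4 × O: no H
  3 × C: 2 H each → 6
  2 × N: 2 H each → 4
  2 × N (charge +1): no H
  2 × O (charge -1): no H
  1 × C: 1 H
  1 × F: no H
  1 × I: no H
  1 × O: 1 H
  Total hydrogens = 12.

12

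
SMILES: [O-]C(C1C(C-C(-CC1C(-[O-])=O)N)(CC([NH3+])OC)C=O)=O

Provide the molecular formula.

C12H19N2O6-

Heavy atoms from the SMILES: 12 C, 2 N, 6 O.
Implicit hydrogens by atom environment:
  5 × C: 1 H each → 5
  4 × O: no H
  3 × C: 2 H each → 6
  3 × C: no H
  2 × O (charge -1): no H
  1 × C: 3 H
  1 × N (charge +1): 3 H
  1 × N: 2 H
  Total hydrogens = 19.
Net charge -1.
Molecular formula: C12H19N2O6-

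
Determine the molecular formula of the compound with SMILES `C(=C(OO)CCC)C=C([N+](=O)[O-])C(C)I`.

C9H14INO4

Heavy atoms from the SMILES: 9 C, 1 I, 1 N, 4 O.
Implicit hydrogens by atom environment:
  3 × C: 1 H each → 3
  2 × C: 3 H each → 6
  2 × C: 2 H each → 4
  2 × C: no H
  2 × O: no H
  1 × I: no H
  1 × N (charge +1): no H
  1 × O: 1 H
  1 × O (charge -1): no H
  Total hydrogens = 14.
Molecular formula: C9H14INO4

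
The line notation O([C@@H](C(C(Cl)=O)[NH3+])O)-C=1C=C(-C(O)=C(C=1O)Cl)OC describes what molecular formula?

C10H12Cl2NO6+

Heavy atoms from the SMILES: 10 C, 2 Cl, 1 N, 6 O.
Implicit hydrogens by atom environment:
  5 × C (aromatic): no H
  3 × O: 1 H each → 3
  3 × O: no H
  2 × C: 1 H each → 2
  2 × Cl: no H
  1 × C: 3 H
  1 × C (aromatic): 1 H
  1 × C: no H
  1 × N (charge +1): 3 H
  Total hydrogens = 12.
Net charge +1.
Molecular formula: C10H12Cl2NO6+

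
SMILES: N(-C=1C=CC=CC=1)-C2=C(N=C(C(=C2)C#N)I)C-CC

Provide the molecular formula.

Heavy atoms from the SMILES: 15 C, 1 I, 3 N.
Implicit hydrogens by atom environment:
  6 × C (aromatic): 1 H each → 6
  5 × C (aromatic): no H
  2 × C: 2 H each → 4
  1 × C: 3 H
  1 × C: no H
  1 × I: no H
  1 × N: 1 H
  1 × N (aromatic): no H
  1 × N: no H
  Total hydrogens = 14.
Molecular formula: C15H14IN3

C15H14IN3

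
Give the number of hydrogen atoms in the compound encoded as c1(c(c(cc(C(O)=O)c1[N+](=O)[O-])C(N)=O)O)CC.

10

Hydrogens are implicit in SMILES; fill each atom to its normal valence:
  5 × C (aromatic): no H
  3 × O: no H
  2 × C: no H
  2 × O: 1 H each → 2
  1 × C: 3 H
  1 × C: 2 H
  1 × C (aromatic): 1 H
  1 × N: 2 H
  1 × N (charge +1): no H
  1 × O (charge -1): no H
  Total hydrogens = 10.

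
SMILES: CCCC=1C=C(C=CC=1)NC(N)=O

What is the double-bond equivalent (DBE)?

Molecular formula from the SMILES: C10H14N2O.
DoU = (2C + 2 + N − H − X)/2 = (2·10 + 2 + 2 − 14 − 0)/2 = 10/2 = 5.
(Structurally: 1 ring(s) + 4 π bond(s) = 5.)

5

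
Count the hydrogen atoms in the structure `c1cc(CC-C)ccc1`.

Hydrogens are implicit in SMILES; fill each atom to its normal valence:
  5 × C (aromatic): 1 H each → 5
  2 × C: 2 H each → 4
  1 × C: 3 H
  1 × C (aromatic): no H
  Total hydrogens = 12.

12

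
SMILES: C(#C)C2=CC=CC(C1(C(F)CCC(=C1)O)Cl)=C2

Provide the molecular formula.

C14H12ClFO

Heavy atoms from the SMILES: 14 C, 1 Cl, 1 F, 1 O.
Implicit hydrogens by atom environment:
  4 × C (aromatic): 1 H each → 4
  3 × C: 1 H each → 3
  3 × C: no H
  2 × C: 2 H each → 4
  2 × C (aromatic): no H
  1 × Cl: no H
  1 × F: no H
  1 × O: 1 H
  Total hydrogens = 12.
Molecular formula: C14H12ClFO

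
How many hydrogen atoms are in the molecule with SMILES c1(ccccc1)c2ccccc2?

Hydrogens are implicit in SMILES; fill each atom to its normal valence:
  10 × C (aromatic): 1 H each → 10
  2 × C (aromatic): no H
  Total hydrogens = 10.

10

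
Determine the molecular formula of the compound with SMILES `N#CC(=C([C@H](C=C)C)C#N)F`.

Heavy atoms from the SMILES: 8 C, 1 F, 2 N.
Implicit hydrogens by atom environment:
  4 × C: no H
  2 × C: 1 H each → 2
  2 × N: no H
  1 × C: 3 H
  1 × C: 2 H
  1 × F: no H
  Total hydrogens = 7.
Molecular formula: C8H7FN2

C8H7FN2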